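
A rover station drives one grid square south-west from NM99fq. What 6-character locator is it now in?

NM99ep

Longitude subsquare f = 5; −1 → 4 = e.
Latitude subsquare q = 16; −1 → 15 = p.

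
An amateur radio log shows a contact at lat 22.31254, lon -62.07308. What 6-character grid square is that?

Shift to the Maidenhead origin (180°W, 90°S): lon 117.9269, lat 112.3125.
Field (20°×10°, letters A–R): lon ⌊117.9269/20⌋ = 5 → F; lat ⌊112.3125/10⌋ = 11 → L.
Square (2°×1°, digits 0–9): lon ⌊17.9269/2⌋ = 8; lat ⌊2.3125/1⌋ = 2.
Subsquare (5′×2.5′, letters a–x): lon ⌊1.9269/0.0833333⌋ = 23 → x; lat ⌊0.3125/0.0416667⌋ = 7 → h.

FL82xh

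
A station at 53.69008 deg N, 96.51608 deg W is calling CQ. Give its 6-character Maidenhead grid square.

EO13rq

Offset from 180°W / 90°S: lon 83.4839°, lat 143.6901°.
Field: 83.4839/20 → 4 → E, 143.6901/10 → 14 → O; chars EO.
Square: 3.4839/2 → 1, 3.6901/1 → 3; chars 13.
Subsquare: 1.4839/0.0833333 → 17 → r, 0.6901/0.0416667 → 16 → q; chars rq.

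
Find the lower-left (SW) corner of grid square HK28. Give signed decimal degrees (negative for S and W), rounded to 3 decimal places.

18.000, -36.000

Field H=7, K=10: +7·20° lon, +10·10° lat → SW at lon -40°, lat 10°.
Square 2, 8: +2·2° lon, +8·1° lat → SW at lon -36°, lat 18°.
latitude 18.000, longitude -36.000.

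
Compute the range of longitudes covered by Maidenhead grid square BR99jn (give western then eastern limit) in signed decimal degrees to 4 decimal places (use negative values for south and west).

-141.2500, -141.1667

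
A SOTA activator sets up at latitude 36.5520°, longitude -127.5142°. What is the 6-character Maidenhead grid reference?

CM66fn

Add 180° to longitude and 90° to latitude: 52.4858, 126.5520.
Field: lon ⌊52.4858/20⌋ = 2 → C; lat ⌊126.5520/10⌋ = 12 → M.
Square: lon ⌊12.4858/2⌋ = 6; lat ⌊6.5520/1⌋ = 6.
Subsquare: lon ⌊0.4858/0.0833333⌋ = 5 → f; lat ⌊0.5520/0.0416667⌋ = 13 → n.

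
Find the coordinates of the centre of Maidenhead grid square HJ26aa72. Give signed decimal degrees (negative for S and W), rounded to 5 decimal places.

6.01042, -35.93750

Field H=7, J=9: +7·20° lon, +9·10° lat → SW at lon -40°, lat 0°.
Square 2, 6: +2·2° lon, +6·1° lat → SW at lon -36°, lat 6°.
Subsquare a=0, a=0: +0·0.0833333° lon, +0·0.0416667° lat → SW at lon -36°, lat 6°.
Extended square 7, 2: +7·0.00833333° lon, +2·0.00416667° lat → SW at lon -35.9417°, lat 6.00833°.
Cell spans 0.00833333° lon × 0.00416667° lat. Centre is SW corner plus half of each.
latitude 6.01042, longitude -35.93750.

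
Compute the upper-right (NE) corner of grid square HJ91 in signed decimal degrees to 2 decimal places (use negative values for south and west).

Field H=7, J=9: +7·20° lon, +9·10° lat → SW at lon -40°, lat 0°.
Square 9, 1: +9·2° lon, +1·1° lat → SW at lon -22°, lat 1°.
Cell spans 2° lon × 1° lat. NE corner is SW corner plus one full cell.
latitude 2.00, longitude -20.00.

2.00, -20.00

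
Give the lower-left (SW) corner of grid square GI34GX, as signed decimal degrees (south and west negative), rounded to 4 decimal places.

-5.0417, -53.5000

Field G=6, I=8: +6·20° lon, +8·10° lat → SW at lon -60°, lat -10°.
Square 3, 4: +3·2° lon, +4·1° lat → SW at lon -54°, lat -6°.
Subsquare g=6, x=23: +6·0.0833333° lon, +23·0.0416667° lat → SW at lon -53.5°, lat -5.04167°.
latitude -5.0417, longitude -53.5000.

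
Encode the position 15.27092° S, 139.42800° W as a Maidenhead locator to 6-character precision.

CH04gr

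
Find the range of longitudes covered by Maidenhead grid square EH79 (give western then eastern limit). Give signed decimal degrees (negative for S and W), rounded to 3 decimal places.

-86.000, -84.000

Field E=4, H=7: +4·20° lon, +7·10° lat → SW at lon -100°, lat -20°.
Square 7, 9: +7·2° lon, +9·1° lat → SW at lon -86°, lat -11°.
Cell spans 2° lon × 1° lat.
west -86.000, east -84.000.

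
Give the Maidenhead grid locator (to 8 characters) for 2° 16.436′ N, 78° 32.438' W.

FJ02rg55

Offset from 180°W / 90°S: lon 101.45937°, lat 92.27393°.
Field: lon ⌊101.45937/20⌋ = 5 → F; lat ⌊92.27393/10⌋ = 9 → J.
Square: lon ⌊1.45937/2⌋ = 0; lat ⌊2.27393/1⌋ = 2.
Subsquare: lon ⌊1.45937/0.0833333⌋ = 17 → r; lat ⌊0.27393/0.0416667⌋ = 6 → g.
Extended square: lon ⌊0.04270/0.00833333⌋ = 5; lat ⌊0.02393/0.00416667⌋ = 5.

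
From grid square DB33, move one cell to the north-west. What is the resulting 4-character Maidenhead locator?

Longitude square 3; −1 → 2.
Latitude square 3; +1 → 4.

DB24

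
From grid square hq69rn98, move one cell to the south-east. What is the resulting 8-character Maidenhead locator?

Longitude extended square 9; +1 → 10, wraps to 0, carry into subsquare.
Longitude subsquare r = 17; +1 → 18 = s.
Latitude extended square 8; −1 → 7.

HQ69sn07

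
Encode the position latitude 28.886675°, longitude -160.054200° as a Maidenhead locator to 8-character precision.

Shift to the Maidenhead origin (180°W, 90°S): lon 19.94580, lat 118.88667.
Field: 19.94580/20 → 0 → A, 118.88667/10 → 11 → L; chars AL.
Square: 19.94580/2 → 9, 8.88667/1 → 8; chars 98.
Subsquare: 1.94580/0.0833333 → 23 → x, 0.88667/0.0416667 → 21 → v; chars xv.
Extended square: 0.02913/0.00833333 → 3, 0.01167/0.00416667 → 2; chars 32.

AL98xv32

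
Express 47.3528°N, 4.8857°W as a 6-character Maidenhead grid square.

IN77ni

Offset from 180°W / 90°S: lon 175.1143°, lat 137.3528°.
Field: 175.1143/20 → 8 → I, 137.3528/10 → 13 → N; chars IN.
Square: 15.1143/2 → 7, 7.3528/1 → 7; chars 77.
Subsquare: 1.1143/0.0833333 → 13 → n, 0.3528/0.0416667 → 8 → i; chars ni.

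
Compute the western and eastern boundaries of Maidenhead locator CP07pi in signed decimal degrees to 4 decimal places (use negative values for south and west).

-138.7500, -138.6667

Field C=2, P=15: +2·20° lon, +15·10° lat → SW at lon -140°, lat 60°.
Square 0, 7: +0·2° lon, +7·1° lat → SW at lon -140°, lat 67°.
Subsquare p=15, i=8: +15·0.0833333° lon, +8·0.0416667° lat → SW at lon -138.75°, lat 67.3333°.
Cell spans 0.0833333° lon × 0.0416667° lat.
west -138.7500, east -138.6667.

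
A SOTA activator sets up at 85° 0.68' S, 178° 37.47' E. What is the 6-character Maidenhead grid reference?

RA94hx

Offset from 180°W / 90°S: lon 358.6245°, lat 4.9887°.
Field (20°×10°, letters A–R): lon ⌊358.6245/20⌋ = 17 → R; lat ⌊4.9887/10⌋ = 0 → A.
Square (2°×1°, digits 0–9): lon ⌊18.6245/2⌋ = 9; lat ⌊4.9887/1⌋ = 4.
Subsquare (5′×2.5′, letters a–x): lon ⌊0.6245/0.0833333⌋ = 7 → h; lat ⌊0.9887/0.0416667⌋ = 23 → x.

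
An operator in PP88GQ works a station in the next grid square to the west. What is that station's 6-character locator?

Longitude subsquare g = 6; −1 → 5 = f.
The latitude characters are unchanged.

PP88fq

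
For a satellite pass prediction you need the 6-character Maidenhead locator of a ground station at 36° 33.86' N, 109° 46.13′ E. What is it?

Shift to the Maidenhead origin (180°W, 90°S): lon 289.7688, lat 126.5643.
Field: lon ⌊289.7688/20⌋ = 14 → O; lat ⌊126.5643/10⌋ = 12 → M.
Square: lon ⌊9.7688/2⌋ = 4; lat ⌊6.5643/1⌋ = 6.
Subsquare: lon ⌊1.7688/0.0833333⌋ = 21 → v; lat ⌊0.5643/0.0416667⌋ = 13 → n.

OM46vn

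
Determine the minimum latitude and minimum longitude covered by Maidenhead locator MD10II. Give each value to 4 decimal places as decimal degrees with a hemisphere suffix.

59.6667° S, 62.6667° E

Field M=12, D=3: +12·20° lon, +3·10° lat → SW at lon 60°, lat -60°.
Square 1, 0: +1·2° lon, +0·1° lat → SW at lon 62°, lat -60°.
Subsquare i=8, i=8: +8·0.0833333° lon, +8·0.0416667° lat → SW at lon 62.6667°, lat -59.6667°.
latitude 59.6667° S, longitude 62.6667° E.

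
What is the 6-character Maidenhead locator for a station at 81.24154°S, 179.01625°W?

AA08ls

Shift to the Maidenhead origin (180°W, 90°S): lon 0.9837, lat 8.7585.
Field: 0.9837/20 → 0 → A, 8.7585/10 → 0 → A; chars AA.
Square: 0.9837/2 → 0, 8.7585/1 → 8; chars 08.
Subsquare: 0.9837/0.0833333 → 11 → l, 0.7585/0.0416667 → 18 → s; chars ls.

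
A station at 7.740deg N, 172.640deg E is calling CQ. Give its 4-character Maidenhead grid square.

RJ67

Offset from 180°W / 90°S: lon 352.64°, lat 97.74°.
Field: 352.64/20 → 17 → R, 97.74/10 → 9 → J; chars RJ.
Square: 12.64/2 → 6, 7.74/1 → 7; chars 67.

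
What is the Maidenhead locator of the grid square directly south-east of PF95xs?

Longitude subsquare x = 23; +1 → 24, wraps to 0 = a, carry into square.
Longitude square 9; +1 → 10, wraps to 0, carry into field.
Longitude field P = 15; +1 → 16 = Q.
Latitude subsquare s = 18; −1 → 17 = r.

QF05ar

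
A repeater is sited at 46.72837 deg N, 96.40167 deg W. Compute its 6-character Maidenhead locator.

EN16tr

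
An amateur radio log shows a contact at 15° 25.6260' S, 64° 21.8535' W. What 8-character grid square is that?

FH74tn67

Offset from 180°W / 90°S: lon 115.63577°, lat 74.57290°.
Field (20°×10°, letters A–R): 115.63577/20 → 5 → F, 74.57290/10 → 7 → H; chars FH.
Square (2°×1°, digits 0–9): 15.63577/2 → 7, 4.57290/1 → 4; chars 74.
Subsquare (5′×2.5′, letters a–x): 1.63577/0.0833333 → 19 → t, 0.57290/0.0416667 → 13 → n; chars tn.
Extended square (30″×15″, digits 0–9): 0.05244/0.00833333 → 6, 0.03123/0.00416667 → 7; chars 67.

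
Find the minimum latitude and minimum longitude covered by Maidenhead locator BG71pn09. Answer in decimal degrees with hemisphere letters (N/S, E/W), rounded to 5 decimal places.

28.42083° S, 144.75000° W

Field B=1, G=6: +1·20° lon, +6·10° lat → SW at lon -160°, lat -30°.
Square 7, 1: +7·2° lon, +1·1° lat → SW at lon -146°, lat -29°.
Subsquare p=15, n=13: +15·0.0833333° lon, +13·0.0416667° lat → SW at lon -144.75°, lat -28.4583°.
Extended square 0, 9: +0·0.00833333° lon, +9·0.00416667° lat → SW at lon -144.75°, lat -28.4208°.
latitude 28.42083° S, longitude 144.75000° W.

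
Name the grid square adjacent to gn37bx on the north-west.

GN38aa

Longitude subsquare b = 1; −1 → 0 = a.
Latitude subsquare x = 23; +1 → 24, wraps to 0 = a, carry into square.
Latitude square 7; +1 → 8.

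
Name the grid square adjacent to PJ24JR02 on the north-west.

PJ24ir93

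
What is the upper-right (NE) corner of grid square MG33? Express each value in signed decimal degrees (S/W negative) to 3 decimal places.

Field M=12, G=6: +12·20° lon, +6·10° lat → SW at lon 60°, lat -30°.
Square 3, 3: +3·2° lon, +3·1° lat → SW at lon 66°, lat -27°.
Cell spans 2° lon × 1° lat. NE corner is SW corner plus one full cell.
latitude -26.000, longitude 68.000.

-26.000, 68.000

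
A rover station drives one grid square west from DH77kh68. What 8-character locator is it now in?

Longitude extended square 6; −1 → 5.
The latitude characters are unchanged.

DH77kh58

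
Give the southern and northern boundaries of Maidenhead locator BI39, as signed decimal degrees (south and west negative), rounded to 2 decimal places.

Field B=1, I=8: +1·20° lon, +8·10° lat → SW at lon -160°, lat -10°.
Square 3, 9: +3·2° lon, +9·1° lat → SW at lon -154°, lat -1°.
Cell spans 2° lon × 1° lat.
south -1.00, north 0.00.

-1.00, 0.00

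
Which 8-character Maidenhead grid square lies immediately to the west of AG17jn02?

AG17in92

Longitude extended square 0; −1 → -1, wraps to 9, carry into subsquare.
Longitude subsquare j = 9; −1 → 8 = i.
The latitude characters are unchanged.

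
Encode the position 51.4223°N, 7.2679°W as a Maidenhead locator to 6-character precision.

Shift to the Maidenhead origin (180°W, 90°S): lon 172.7321, lat 141.4223.
Field (20°×10°, letters A–R): lon ⌊172.7321/20⌋ = 8 → I; lat ⌊141.4223/10⌋ = 14 → O.
Square (2°×1°, digits 0–9): lon ⌊12.7321/2⌋ = 6; lat ⌊1.4223/1⌋ = 1.
Subsquare (5′×2.5′, letters a–x): lon ⌊0.7321/0.0833333⌋ = 8 → i; lat ⌊0.4223/0.0416667⌋ = 10 → k.

IO61ik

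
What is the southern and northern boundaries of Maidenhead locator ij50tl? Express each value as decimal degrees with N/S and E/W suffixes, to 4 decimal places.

0.4583° N, 0.5000° N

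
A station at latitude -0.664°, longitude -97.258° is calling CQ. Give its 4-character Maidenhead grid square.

Offset from 180°W / 90°S: lon 82.74°, lat 89.34°.
Field (20°×10°, letters A–R): 82.74/20 → 4 → E, 89.34/10 → 8 → I; chars EI.
Square (2°×1°, digits 0–9): 2.74/2 → 1, 9.34/1 → 9; chars 19.

EI19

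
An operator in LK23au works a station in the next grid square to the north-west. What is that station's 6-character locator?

LK13xv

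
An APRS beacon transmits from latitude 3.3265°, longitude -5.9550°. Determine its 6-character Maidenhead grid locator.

IJ73ah

Shift to the Maidenhead origin (180°W, 90°S): lon 174.0450, lat 93.3265.
Field: lon ⌊174.0450/20⌋ = 8 → I; lat ⌊93.3265/10⌋ = 9 → J.
Square: lon ⌊14.0450/2⌋ = 7; lat ⌊3.3265/1⌋ = 3.
Subsquare: lon ⌊0.0450/0.0833333⌋ = 0 → a; lat ⌊0.3265/0.0416667⌋ = 7 → h.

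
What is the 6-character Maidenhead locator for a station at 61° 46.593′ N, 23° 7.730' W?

HP81ks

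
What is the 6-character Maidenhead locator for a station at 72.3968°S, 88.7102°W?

EB57po

Offset from 180°W / 90°S: lon 91.2898°, lat 17.6032°.
Field: lon ⌊91.2898/20⌋ = 4 → E; lat ⌊17.6032/10⌋ = 1 → B.
Square: lon ⌊11.2898/2⌋ = 5; lat ⌊7.6032/1⌋ = 7.
Subsquare: lon ⌊1.2898/0.0833333⌋ = 15 → p; lat ⌊0.6032/0.0416667⌋ = 14 → o.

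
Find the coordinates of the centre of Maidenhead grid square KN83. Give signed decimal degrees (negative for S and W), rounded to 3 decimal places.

43.500, 37.000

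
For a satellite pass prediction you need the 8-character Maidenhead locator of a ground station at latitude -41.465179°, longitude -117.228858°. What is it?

Add 180° to longitude and 90° to latitude: 62.77114, 48.53482.
Field: lon ⌊62.77114/20⌋ = 3 → D; lat ⌊48.53482/10⌋ = 4 → E.
Square: lon ⌊2.77114/2⌋ = 1; lat ⌊8.53482/1⌋ = 8.
Subsquare: lon ⌊0.77114/0.0833333⌋ = 9 → j; lat ⌊0.53482/0.0416667⌋ = 12 → m.
Extended square: lon ⌊0.02114/0.00833333⌋ = 2; lat ⌊0.03482/0.00416667⌋ = 8.

DE18jm28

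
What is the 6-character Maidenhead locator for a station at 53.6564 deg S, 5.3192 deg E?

JD26pi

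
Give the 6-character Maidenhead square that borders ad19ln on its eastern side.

AD19mn

Longitude subsquare l = 11; +1 → 12 = m.
The latitude characters are unchanged.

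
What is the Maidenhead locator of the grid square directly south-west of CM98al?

CM88xk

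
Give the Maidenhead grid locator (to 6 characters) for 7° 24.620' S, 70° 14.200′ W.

Add 180° to longitude and 90° to latitude: 109.7633, 82.5897.
Field (20°×10°, letters A–R): lon ⌊109.7633/20⌋ = 5 → F; lat ⌊82.5897/10⌋ = 8 → I.
Square (2°×1°, digits 0–9): lon ⌊9.7633/2⌋ = 4; lat ⌊2.5897/1⌋ = 2.
Subsquare (5′×2.5′, letters a–x): lon ⌊1.7633/0.0833333⌋ = 21 → v; lat ⌊0.5897/0.0416667⌋ = 14 → o.

FI42vo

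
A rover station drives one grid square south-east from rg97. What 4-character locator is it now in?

AG06

Longitude square 9; +1 → 10, wraps to 0, carry into field.
Longitude field R = 17; +1 → 18, wraps to 0 = A, wrapping around the antimeridian.
Latitude square 7; −1 → 6.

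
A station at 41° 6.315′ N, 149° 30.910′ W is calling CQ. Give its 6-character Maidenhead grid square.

BN51fc

Add 180° to longitude and 90° to latitude: 30.4848, 131.1053.
Field (20°×10°, letters A–R): lon ⌊30.4848/20⌋ = 1 → B; lat ⌊131.1053/10⌋ = 13 → N.
Square (2°×1°, digits 0–9): lon ⌊10.4848/2⌋ = 5; lat ⌊1.1053/1⌋ = 1.
Subsquare (5′×2.5′, letters a–x): lon ⌊0.4848/0.0833333⌋ = 5 → f; lat ⌊0.1053/0.0416667⌋ = 2 → c.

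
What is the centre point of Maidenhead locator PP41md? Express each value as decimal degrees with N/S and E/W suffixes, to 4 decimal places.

Field P=15, P=15: +15·20° lon, +15·10° lat → SW at lon 120°, lat 60°.
Square 4, 1: +4·2° lon, +1·1° lat → SW at lon 128°, lat 61°.
Subsquare m=12, d=3: +12·0.0833333° lon, +3·0.0416667° lat → SW at lon 129°, lat 61.125°.
Cell spans 0.0833333° lon × 0.0416667° lat. Centre is SW corner plus half of each.
latitude 61.1458° N, longitude 129.0417° E.

61.1458° N, 129.0417° E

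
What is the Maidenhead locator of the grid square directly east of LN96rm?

Longitude subsquare r = 17; +1 → 18 = s.
The latitude characters are unchanged.

LN96sm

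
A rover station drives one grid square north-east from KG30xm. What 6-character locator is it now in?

KG40an

Longitude subsquare x = 23; +1 → 24, wraps to 0 = a, carry into square.
Longitude square 3; +1 → 4.
Latitude subsquare m = 12; +1 → 13 = n.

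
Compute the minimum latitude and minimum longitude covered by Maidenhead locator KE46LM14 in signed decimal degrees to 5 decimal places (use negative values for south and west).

-43.48333, 28.92500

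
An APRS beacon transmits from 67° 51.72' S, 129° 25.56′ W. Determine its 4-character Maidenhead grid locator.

Offset from 180°W / 90°S: lon 50.57°, lat 22.14°.
Field: lon ⌊50.57/20⌋ = 2 → C; lat ⌊22.14/10⌋ = 2 → C.
Square: lon ⌊10.57/2⌋ = 5; lat ⌊2.14/1⌋ = 2.

CC52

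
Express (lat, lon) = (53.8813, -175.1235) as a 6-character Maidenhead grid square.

Add 180° to longitude and 90° to latitude: 4.8765, 143.8813.
Field: lon ⌊4.8765/20⌋ = 0 → A; lat ⌊143.8813/10⌋ = 14 → O.
Square: lon ⌊4.8765/2⌋ = 2; lat ⌊3.8813/1⌋ = 3.
Subsquare: lon ⌊0.8765/0.0833333⌋ = 10 → k; lat ⌊0.8813/0.0416667⌋ = 21 → v.

AO23kv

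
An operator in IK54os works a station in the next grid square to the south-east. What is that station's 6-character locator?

IK54pr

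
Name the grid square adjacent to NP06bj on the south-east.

NP06ci

Longitude subsquare b = 1; +1 → 2 = c.
Latitude subsquare j = 9; −1 → 8 = i.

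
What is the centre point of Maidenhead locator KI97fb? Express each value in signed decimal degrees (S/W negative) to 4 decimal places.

-2.9375, 38.4583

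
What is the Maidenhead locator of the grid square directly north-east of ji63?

Longitude square 6; +1 → 7.
Latitude square 3; +1 → 4.

JI74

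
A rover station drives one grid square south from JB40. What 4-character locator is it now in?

Latitude square 0; −1 → -1, wraps to 9, carry into field.
Latitude field B = 1; −1 → 0 = A.
The longitude characters are unchanged.

JA49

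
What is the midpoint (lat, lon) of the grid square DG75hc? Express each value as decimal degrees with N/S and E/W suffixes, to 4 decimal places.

Field D=3, G=6: +3·20° lon, +6·10° lat → SW at lon -120°, lat -30°.
Square 7, 5: +7·2° lon, +5·1° lat → SW at lon -106°, lat -25°.
Subsquare h=7, c=2: +7·0.0833333° lon, +2·0.0416667° lat → SW at lon -105.417°, lat -24.9167°.
Cell spans 0.0833333° lon × 0.0416667° lat. Centre is SW corner plus half of each.
latitude 24.8958° S, longitude 105.3750° W.

24.8958° S, 105.3750° W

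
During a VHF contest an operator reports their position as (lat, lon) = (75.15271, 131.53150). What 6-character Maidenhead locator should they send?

PQ55sd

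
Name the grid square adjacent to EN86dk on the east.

EN86ek

Longitude subsquare d = 3; +1 → 4 = e.
The latitude characters are unchanged.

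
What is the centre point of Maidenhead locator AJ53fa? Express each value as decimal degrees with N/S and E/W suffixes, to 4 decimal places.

3.0208° N, 169.5417° W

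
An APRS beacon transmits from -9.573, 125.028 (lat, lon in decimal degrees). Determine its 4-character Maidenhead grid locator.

PI20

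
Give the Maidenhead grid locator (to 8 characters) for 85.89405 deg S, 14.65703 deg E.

JA74hc85

Offset from 180°W / 90°S: lon 194.65703°, lat 4.10595°.
Field: lon ⌊194.65703/20⌋ = 9 → J; lat ⌊4.10595/10⌋ = 0 → A.
Square: lon ⌊14.65703/2⌋ = 7; lat ⌊4.10595/1⌋ = 4.
Subsquare: lon ⌊0.65703/0.0833333⌋ = 7 → h; lat ⌊0.10595/0.0416667⌋ = 2 → c.
Extended square: lon ⌊0.07370/0.00833333⌋ = 8; lat ⌊0.02262/0.00416667⌋ = 5.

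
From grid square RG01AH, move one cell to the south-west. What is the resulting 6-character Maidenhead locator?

Longitude subsquare a = 0; −1 → -1, wraps to 23 = x, carry into square.
Longitude square 0; −1 → -1, wraps to 9, carry into field.
Longitude field R = 17; −1 → 16 = Q.
Latitude subsquare h = 7; −1 → 6 = g.

QG91xg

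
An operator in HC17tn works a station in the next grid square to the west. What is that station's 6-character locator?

HC17sn

Longitude subsquare t = 19; −1 → 18 = s.
The latitude characters are unchanged.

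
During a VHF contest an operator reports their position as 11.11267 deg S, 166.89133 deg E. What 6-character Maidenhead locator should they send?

RH38kv

Offset from 180°W / 90°S: lon 346.8913°, lat 78.8873°.
Field (20°×10°, letters A–R): lon ⌊346.8913/20⌋ = 17 → R; lat ⌊78.8873/10⌋ = 7 → H.
Square (2°×1°, digits 0–9): lon ⌊6.8913/2⌋ = 3; lat ⌊8.8873/1⌋ = 8.
Subsquare (5′×2.5′, letters a–x): lon ⌊0.8913/0.0833333⌋ = 10 → k; lat ⌊0.8873/0.0416667⌋ = 21 → v.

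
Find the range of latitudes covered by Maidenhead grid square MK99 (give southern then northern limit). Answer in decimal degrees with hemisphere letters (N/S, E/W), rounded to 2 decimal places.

Field M=12, K=10: +12·20° lon, +10·10° lat → SW at lon 60°, lat 10°.
Square 9, 9: +9·2° lon, +9·1° lat → SW at lon 78°, lat 19°.
Cell spans 2° lon × 1° lat.
south 19.00° N, north 20.00° N.

19.00° N, 20.00° N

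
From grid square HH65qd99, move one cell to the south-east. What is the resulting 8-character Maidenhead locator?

Longitude extended square 9; +1 → 10, wraps to 0, carry into subsquare.
Longitude subsquare q = 16; +1 → 17 = r.
Latitude extended square 9; −1 → 8.

HH65rd08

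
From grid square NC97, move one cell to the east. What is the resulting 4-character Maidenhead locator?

Longitude square 9; +1 → 10, wraps to 0, carry into field.
Longitude field N = 13; +1 → 14 = O.
The latitude characters are unchanged.

OC07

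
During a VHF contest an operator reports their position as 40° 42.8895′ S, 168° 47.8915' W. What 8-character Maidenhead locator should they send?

AE59og48

Add 180° to longitude and 90° to latitude: 11.20181, 49.28518.
Field: lon ⌊11.20181/20⌋ = 0 → A; lat ⌊49.28518/10⌋ = 4 → E.
Square: lon ⌊11.20181/2⌋ = 5; lat ⌊9.28518/1⌋ = 9.
Subsquare: lon ⌊1.20181/0.0833333⌋ = 14 → o; lat ⌊0.28518/0.0416667⌋ = 6 → g.
Extended square: lon ⌊0.03514/0.00833333⌋ = 4; lat ⌊0.03518/0.00416667⌋ = 8.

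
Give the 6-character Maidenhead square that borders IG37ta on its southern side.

Latitude subsquare a = 0; −1 → -1, wraps to 23 = x, carry into square.
Latitude square 7; −1 → 6.
The longitude characters are unchanged.

IG36tx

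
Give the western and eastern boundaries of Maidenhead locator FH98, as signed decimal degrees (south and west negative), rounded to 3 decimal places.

-62.000, -60.000

Field F=5, H=7: +5·20° lon, +7·10° lat → SW at lon -80°, lat -20°.
Square 9, 8: +9·2° lon, +8·1° lat → SW at lon -62°, lat -12°.
Cell spans 2° lon × 1° lat.
west -62.000, east -60.000.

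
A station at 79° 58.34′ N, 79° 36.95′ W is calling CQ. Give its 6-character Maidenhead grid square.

FQ09ex

Shift to the Maidenhead origin (180°W, 90°S): lon 100.3842, lat 169.9723.
Field: lon ⌊100.3842/20⌋ = 5 → F; lat ⌊169.9723/10⌋ = 16 → Q.
Square: lon ⌊0.3842/2⌋ = 0; lat ⌊9.9723/1⌋ = 9.
Subsquare: lon ⌊0.3842/0.0833333⌋ = 4 → e; lat ⌊0.9723/0.0416667⌋ = 23 → x.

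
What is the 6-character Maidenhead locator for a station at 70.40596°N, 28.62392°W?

HQ50qj

Offset from 180°W / 90°S: lon 151.3761°, lat 160.4060°.
Field (20°×10°, letters A–R): lon ⌊151.3761/20⌋ = 7 → H; lat ⌊160.4060/10⌋ = 16 → Q.
Square (2°×1°, digits 0–9): lon ⌊11.3761/2⌋ = 5; lat ⌊0.4060/1⌋ = 0.
Subsquare (5′×2.5′, letters a–x): lon ⌊1.3761/0.0833333⌋ = 16 → q; lat ⌊0.4060/0.0416667⌋ = 9 → j.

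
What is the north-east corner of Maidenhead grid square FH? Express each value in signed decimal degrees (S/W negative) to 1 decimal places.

Field F=5, H=7: +5·20° lon, +7·10° lat → SW at lon -80°, lat -20°.
Cell spans 20° lon × 10° lat. NE corner is SW corner plus one full cell.
latitude -10.0, longitude -60.0.

-10.0, -60.0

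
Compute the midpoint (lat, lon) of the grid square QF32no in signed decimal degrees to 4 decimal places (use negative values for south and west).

-37.3958, 147.1250

Field Q=16, F=5: +16·20° lon, +5·10° lat → SW at lon 140°, lat -40°.
Square 3, 2: +3·2° lon, +2·1° lat → SW at lon 146°, lat -38°.
Subsquare n=13, o=14: +13·0.0833333° lon, +14·0.0416667° lat → SW at lon 147.083°, lat -37.4167°.
Cell spans 0.0833333° lon × 0.0416667° lat. Centre is SW corner plus half of each.
latitude -37.3958, longitude 147.1250.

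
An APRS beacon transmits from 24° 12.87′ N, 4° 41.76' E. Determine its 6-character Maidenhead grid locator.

JL24if

Add 180° to longitude and 90° to latitude: 184.6960, 114.2145.
Field (20°×10°, letters A–R): lon ⌊184.6960/20⌋ = 9 → J; lat ⌊114.2145/10⌋ = 11 → L.
Square (2°×1°, digits 0–9): lon ⌊4.6960/2⌋ = 2; lat ⌊4.2145/1⌋ = 4.
Subsquare (5′×2.5′, letters a–x): lon ⌊0.6960/0.0833333⌋ = 8 → i; lat ⌊0.2145/0.0416667⌋ = 5 → f.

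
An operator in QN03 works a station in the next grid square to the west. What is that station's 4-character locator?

Longitude square 0; −1 → -1, wraps to 9, carry into field.
Longitude field Q = 16; −1 → 15 = P.
The latitude characters are unchanged.

PN93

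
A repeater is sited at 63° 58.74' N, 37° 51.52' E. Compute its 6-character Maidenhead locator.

KP83wx

Offset from 180°W / 90°S: lon 217.8587°, lat 153.9790°.
Field: 217.8587/20 → 10 → K, 153.9790/10 → 15 → P; chars KP.
Square: 17.8587/2 → 8, 3.9790/1 → 3; chars 83.
Subsquare: 1.8587/0.0833333 → 22 → w, 0.9790/0.0416667 → 23 → x; chars wx.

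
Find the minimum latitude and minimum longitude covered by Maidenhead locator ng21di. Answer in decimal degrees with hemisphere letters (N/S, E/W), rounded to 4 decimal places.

Field N=13, G=6: +13·20° lon, +6·10° lat → SW at lon 80°, lat -30°.
Square 2, 1: +2·2° lon, +1·1° lat → SW at lon 84°, lat -29°.
Subsquare d=3, i=8: +3·0.0833333° lon, +8·0.0416667° lat → SW at lon 84.25°, lat -28.6667°.
latitude 28.6667° S, longitude 84.2500° E.

28.6667° S, 84.2500° E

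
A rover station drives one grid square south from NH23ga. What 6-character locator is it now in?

Latitude subsquare a = 0; −1 → -1, wraps to 23 = x, carry into square.
Latitude square 3; −1 → 2.
The longitude characters are unchanged.

NH22gx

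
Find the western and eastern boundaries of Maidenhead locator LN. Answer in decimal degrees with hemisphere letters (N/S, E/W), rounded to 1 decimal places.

40.0° E, 60.0° E

Field L=11, N=13: +11·20° lon, +13·10° lat → SW at lon 40°, lat 40°.
Cell spans 20° lon × 10° lat.
west 40.0° E, east 60.0° E.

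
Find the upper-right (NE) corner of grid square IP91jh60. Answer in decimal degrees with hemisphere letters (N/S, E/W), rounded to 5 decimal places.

61.29583° N, 1.19167° W

Field I=8, P=15: +8·20° lon, +15·10° lat → SW at lon -20°, lat 60°.
Square 9, 1: +9·2° lon, +1·1° lat → SW at lon -2°, lat 61°.
Subsquare j=9, h=7: +9·0.0833333° lon, +7·0.0416667° lat → SW at lon -1.25°, lat 61.2917°.
Extended square 6, 0: +6·0.00833333° lon, +0·0.00416667° lat → SW at lon -1.2°, lat 61.2917°.
Cell spans 0.00833333° lon × 0.00416667° lat. NE corner is SW corner plus one full cell.
latitude 61.29583° N, longitude 1.19167° W.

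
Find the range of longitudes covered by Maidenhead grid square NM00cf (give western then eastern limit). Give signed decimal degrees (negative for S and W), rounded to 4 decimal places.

80.1667, 80.2500

Field N=13, M=12: +13·20° lon, +12·10° lat → SW at lon 80°, lat 30°.
Square 0, 0: +0·2° lon, +0·1° lat → SW at lon 80°, lat 30°.
Subsquare c=2, f=5: +2·0.0833333° lon, +5·0.0416667° lat → SW at lon 80.1667°, lat 30.2083°.
Cell spans 0.0833333° lon × 0.0416667° lat.
west 80.1667, east 80.2500.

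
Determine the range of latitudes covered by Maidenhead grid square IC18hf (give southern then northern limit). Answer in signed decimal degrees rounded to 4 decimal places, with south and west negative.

-61.7917, -61.7500

Field I=8, C=2: +8·20° lon, +2·10° lat → SW at lon -20°, lat -70°.
Square 1, 8: +1·2° lon, +8·1° lat → SW at lon -18°, lat -62°.
Subsquare h=7, f=5: +7·0.0833333° lon, +5·0.0416667° lat → SW at lon -17.4167°, lat -61.7917°.
Cell spans 0.0833333° lon × 0.0416667° lat.
south -61.7917, north -61.7500.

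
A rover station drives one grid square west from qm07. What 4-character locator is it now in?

PM97

Longitude square 0; −1 → -1, wraps to 9, carry into field.
Longitude field Q = 16; −1 → 15 = P.
The latitude characters are unchanged.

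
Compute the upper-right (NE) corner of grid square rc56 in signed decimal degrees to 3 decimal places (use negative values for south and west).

-63.000, 172.000

Field R=17, C=2: +17·20° lon, +2·10° lat → SW at lon 160°, lat -70°.
Square 5, 6: +5·2° lon, +6·1° lat → SW at lon 170°, lat -64°.
Cell spans 2° lon × 1° lat. NE corner is SW corner plus one full cell.
latitude -63.000, longitude 172.000.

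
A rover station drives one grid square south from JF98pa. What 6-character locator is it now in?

JF97px

Latitude subsquare a = 0; −1 → -1, wraps to 23 = x, carry into square.
Latitude square 8; −1 → 7.
The longitude characters are unchanged.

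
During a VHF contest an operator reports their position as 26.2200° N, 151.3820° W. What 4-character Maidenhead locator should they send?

BL46

Add 180° to longitude and 90° to latitude: 28.62, 116.22.
Field: 28.62/20 → 1 → B, 116.22/10 → 11 → L; chars BL.
Square: 8.62/2 → 4, 6.22/1 → 6; chars 46.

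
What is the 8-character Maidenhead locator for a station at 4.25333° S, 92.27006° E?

NI65dr29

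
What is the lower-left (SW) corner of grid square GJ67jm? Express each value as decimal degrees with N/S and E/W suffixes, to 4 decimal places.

7.5000° N, 47.2500° W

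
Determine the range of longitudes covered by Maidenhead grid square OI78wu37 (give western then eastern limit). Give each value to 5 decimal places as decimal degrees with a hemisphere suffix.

115.85833° E, 115.86667° E

Field O=14, I=8: +14·20° lon, +8·10° lat → SW at lon 100°, lat -10°.
Square 7, 8: +7·2° lon, +8·1° lat → SW at lon 114°, lat -2°.
Subsquare w=22, u=20: +22·0.0833333° lon, +20·0.0416667° lat → SW at lon 115.833°, lat -1.16667°.
Extended square 3, 7: +3·0.00833333° lon, +7·0.00416667° lat → SW at lon 115.858°, lat -1.1375°.
Cell spans 0.00833333° lon × 0.00416667° lat.
west 115.85833° E, east 115.86667° E.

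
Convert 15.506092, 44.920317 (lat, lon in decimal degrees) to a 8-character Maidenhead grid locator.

LK25lm01

Add 180° to longitude and 90° to latitude: 224.92032, 105.50609.
Field: lon ⌊224.92032/20⌋ = 11 → L; lat ⌊105.50609/10⌋ = 10 → K.
Square: lon ⌊4.92032/2⌋ = 2; lat ⌊5.50609/1⌋ = 5.
Subsquare: lon ⌊0.92032/0.0833333⌋ = 11 → l; lat ⌊0.50609/0.0416667⌋ = 12 → m.
Extended square: lon ⌊0.00365/0.00833333⌋ = 0; lat ⌊0.00609/0.00416667⌋ = 1.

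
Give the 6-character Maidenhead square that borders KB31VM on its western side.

KB31um

Longitude subsquare v = 21; −1 → 20 = u.
The latitude characters are unchanged.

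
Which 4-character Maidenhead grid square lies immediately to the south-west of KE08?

JE97

Longitude square 0; −1 → -1, wraps to 9, carry into field.
Longitude field K = 10; −1 → 9 = J.
Latitude square 8; −1 → 7.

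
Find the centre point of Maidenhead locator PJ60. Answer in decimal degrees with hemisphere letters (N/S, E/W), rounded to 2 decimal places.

0.50° N, 133.00° E

Field P=15, J=9: +15·20° lon, +9·10° lat → SW at lon 120°, lat 0°.
Square 6, 0: +6·2° lon, +0·1° lat → SW at lon 132°, lat 0°.
Cell spans 2° lon × 1° lat. Centre is SW corner plus half of each.
latitude 0.50° N, longitude 133.00° E.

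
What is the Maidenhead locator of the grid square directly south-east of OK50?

Longitude square 5; +1 → 6.
Latitude square 0; −1 → -1, wraps to 9, carry into field.
Latitude field K = 10; −1 → 9 = J.

OJ69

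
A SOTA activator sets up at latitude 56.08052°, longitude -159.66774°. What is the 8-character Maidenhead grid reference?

BO06db99

Offset from 180°W / 90°S: lon 20.33226°, lat 146.08052°.
Field: 20.33226/20 → 1 → B, 146.08052/10 → 14 → O; chars BO.
Square: 0.33226/2 → 0, 6.08052/1 → 6; chars 06.
Subsquare: 0.33226/0.0833333 → 3 → d, 0.08052/0.0416667 → 1 → b; chars db.
Extended square: 0.08226/0.00833333 → 9, 0.03885/0.00416667 → 9; chars 99.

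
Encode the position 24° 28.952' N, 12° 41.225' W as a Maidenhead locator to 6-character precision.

Add 180° to longitude and 90° to latitude: 167.3129, 114.4825.
Field: 167.3129/20 → 8 → I, 114.4825/10 → 11 → L; chars IL.
Square: 7.3129/2 → 3, 4.4825/1 → 4; chars 34.
Subsquare: 1.3129/0.0833333 → 15 → p, 0.4825/0.0416667 → 11 → l; chars pl.

IL34pl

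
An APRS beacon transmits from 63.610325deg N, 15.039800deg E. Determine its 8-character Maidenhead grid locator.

JP73mo46

Add 180° to longitude and 90° to latitude: 195.03980, 153.61032.
Field: lon ⌊195.03980/20⌋ = 9 → J; lat ⌊153.61032/10⌋ = 15 → P.
Square: lon ⌊15.03980/2⌋ = 7; lat ⌊3.61032/1⌋ = 3.
Subsquare: lon ⌊1.03980/0.0833333⌋ = 12 → m; lat ⌊0.61032/0.0416667⌋ = 14 → o.
Extended square: lon ⌊0.03980/0.00833333⌋ = 4; lat ⌊0.02699/0.00416667⌋ = 6.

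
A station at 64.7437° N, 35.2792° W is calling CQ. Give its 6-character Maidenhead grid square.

HP24ir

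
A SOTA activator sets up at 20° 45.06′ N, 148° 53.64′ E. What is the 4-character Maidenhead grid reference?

Shift to the Maidenhead origin (180°W, 90°S): lon 328.89, lat 110.75.
Field: 328.89/20 → 16 → Q, 110.75/10 → 11 → L; chars QL.
Square: 8.89/2 → 4, 0.75/1 → 0; chars 40.

QL40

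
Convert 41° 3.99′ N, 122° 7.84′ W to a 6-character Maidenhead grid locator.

CN81wb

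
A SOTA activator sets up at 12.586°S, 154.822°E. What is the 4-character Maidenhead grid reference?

Shift to the Maidenhead origin (180°W, 90°S): lon 334.82, lat 77.41.
Field: lon ⌊334.82/20⌋ = 16 → Q; lat ⌊77.41/10⌋ = 7 → H.
Square: lon ⌊14.82/2⌋ = 7; lat ⌊7.41/1⌋ = 7.

QH77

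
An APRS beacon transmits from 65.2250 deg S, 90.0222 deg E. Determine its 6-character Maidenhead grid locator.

Offset from 180°W / 90°S: lon 270.0222°, lat 24.7750°.
Field: 270.0222/20 → 13 → N, 24.7750/10 → 2 → C; chars NC.
Square: 10.0222/2 → 5, 4.7750/1 → 4; chars 54.
Subsquare: 0.0222/0.0833333 → 0 → a, 0.7750/0.0416667 → 18 → s; chars as.

NC54as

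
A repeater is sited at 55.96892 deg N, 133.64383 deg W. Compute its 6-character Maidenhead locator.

CO35ex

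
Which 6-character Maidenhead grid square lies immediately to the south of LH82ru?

LH82rt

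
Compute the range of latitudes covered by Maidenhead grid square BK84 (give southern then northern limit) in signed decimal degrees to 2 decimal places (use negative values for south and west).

Field B=1, K=10: +1·20° lon, +10·10° lat → SW at lon -160°, lat 10°.
Square 8, 4: +8·2° lon, +4·1° lat → SW at lon -144°, lat 14°.
Cell spans 2° lon × 1° lat.
south 14.00, north 15.00.

14.00, 15.00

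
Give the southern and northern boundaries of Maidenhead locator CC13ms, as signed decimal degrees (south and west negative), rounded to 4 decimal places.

Field C=2, C=2: +2·20° lon, +2·10° lat → SW at lon -140°, lat -70°.
Square 1, 3: +1·2° lon, +3·1° lat → SW at lon -138°, lat -67°.
Subsquare m=12, s=18: +12·0.0833333° lon, +18·0.0416667° lat → SW at lon -137°, lat -66.25°.
Cell spans 0.0833333° lon × 0.0416667° lat.
south -66.2500, north -66.2083.

-66.2500, -66.2083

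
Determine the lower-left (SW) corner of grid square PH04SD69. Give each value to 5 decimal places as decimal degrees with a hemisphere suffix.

Field P=15, H=7: +15·20° lon, +7·10° lat → SW at lon 120°, lat -20°.
Square 0, 4: +0·2° lon, +4·1° lat → SW at lon 120°, lat -16°.
Subsquare s=18, d=3: +18·0.0833333° lon, +3·0.0416667° lat → SW at lon 121.5°, lat -15.875°.
Extended square 6, 9: +6·0.00833333° lon, +9·0.00416667° lat → SW at lon 121.55°, lat -15.8375°.
latitude 15.83750° S, longitude 121.55000° E.

15.83750° S, 121.55000° E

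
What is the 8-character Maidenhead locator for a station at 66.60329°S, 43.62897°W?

GC83ej45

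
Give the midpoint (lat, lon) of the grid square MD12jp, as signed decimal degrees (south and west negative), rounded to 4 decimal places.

-57.3542, 62.7917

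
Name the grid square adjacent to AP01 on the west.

RP91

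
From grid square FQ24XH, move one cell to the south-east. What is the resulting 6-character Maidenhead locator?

Longitude subsquare x = 23; +1 → 24, wraps to 0 = a, carry into square.
Longitude square 2; +1 → 3.
Latitude subsquare h = 7; −1 → 6 = g.

FQ34ag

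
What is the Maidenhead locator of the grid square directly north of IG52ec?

Latitude subsquare c = 2; +1 → 3 = d.
The longitude characters are unchanged.

IG52ed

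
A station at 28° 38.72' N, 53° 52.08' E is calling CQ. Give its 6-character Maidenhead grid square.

LL68wp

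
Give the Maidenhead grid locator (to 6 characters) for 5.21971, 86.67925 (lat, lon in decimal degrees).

NJ35if

Offset from 180°W / 90°S: lon 266.6793°, lat 95.2197°.
Field: 266.6793/20 → 13 → N, 95.2197/10 → 9 → J; chars NJ.
Square: 6.6793/2 → 3, 5.2197/1 → 5; chars 35.
Subsquare: 0.6793/0.0833333 → 8 → i, 0.2197/0.0416667 → 5 → f; chars if.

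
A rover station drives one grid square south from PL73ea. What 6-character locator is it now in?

Latitude subsquare a = 0; −1 → -1, wraps to 23 = x, carry into square.
Latitude square 3; −1 → 2.
The longitude characters are unchanged.

PL72ex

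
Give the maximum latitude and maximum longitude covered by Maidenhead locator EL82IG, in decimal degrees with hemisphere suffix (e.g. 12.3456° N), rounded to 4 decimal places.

22.2917° N, 83.2500° W

Field E=4, L=11: +4·20° lon, +11·10° lat → SW at lon -100°, lat 20°.
Square 8, 2: +8·2° lon, +2·1° lat → SW at lon -84°, lat 22°.
Subsquare i=8, g=6: +8·0.0833333° lon, +6·0.0416667° lat → SW at lon -83.3333°, lat 22.25°.
Cell spans 0.0833333° lon × 0.0416667° lat. NE corner is SW corner plus one full cell.
latitude 22.2917° N, longitude 83.2500° W.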